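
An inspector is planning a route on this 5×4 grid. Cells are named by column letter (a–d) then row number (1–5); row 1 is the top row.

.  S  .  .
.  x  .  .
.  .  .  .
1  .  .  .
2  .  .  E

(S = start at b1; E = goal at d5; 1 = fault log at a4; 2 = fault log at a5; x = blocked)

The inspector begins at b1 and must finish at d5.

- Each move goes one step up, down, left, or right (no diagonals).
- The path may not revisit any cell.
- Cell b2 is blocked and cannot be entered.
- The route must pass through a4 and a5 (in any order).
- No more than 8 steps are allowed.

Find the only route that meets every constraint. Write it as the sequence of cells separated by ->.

Any route must reach a4 and a5 and still end at d5 within 8 moves, so the order of the required stops is forced.
Route from b1: left 1 to a1, down 4 to a5, right 3 to d5 — 8 moves in all.
Check: all required cells visited; 8 ≤ 8 moves.

b1 -> a1 -> a2 -> a3 -> a4 -> a5 -> b5 -> c5 -> d5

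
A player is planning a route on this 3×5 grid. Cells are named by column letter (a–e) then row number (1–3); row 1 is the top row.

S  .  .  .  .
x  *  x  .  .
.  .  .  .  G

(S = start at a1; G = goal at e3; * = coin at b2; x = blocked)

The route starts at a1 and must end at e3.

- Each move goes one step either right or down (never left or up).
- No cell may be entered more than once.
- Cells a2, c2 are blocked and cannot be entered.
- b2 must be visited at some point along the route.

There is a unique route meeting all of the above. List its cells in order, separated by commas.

a1, b1, b2, b3, c3, d3, e3

Moves only go right or down, so the column and row indices never decrease.
Route from a1: right 1 to b1, down 2 to b3, right 3 to e3 — 6 moves in all.
Check: all required cells visited.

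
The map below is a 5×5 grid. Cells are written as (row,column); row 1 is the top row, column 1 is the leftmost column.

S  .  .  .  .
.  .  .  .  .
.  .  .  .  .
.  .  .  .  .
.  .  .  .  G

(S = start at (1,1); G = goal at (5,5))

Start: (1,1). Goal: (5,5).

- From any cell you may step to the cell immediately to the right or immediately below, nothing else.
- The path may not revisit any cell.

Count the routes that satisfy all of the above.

70

A right/down-only route from (1,1) to (5,5) makes exactly 4 down-moves and 4 right-moves in some order.
With no other constraints that would be C(8,4) = 70 routes.
That gives 70 routes.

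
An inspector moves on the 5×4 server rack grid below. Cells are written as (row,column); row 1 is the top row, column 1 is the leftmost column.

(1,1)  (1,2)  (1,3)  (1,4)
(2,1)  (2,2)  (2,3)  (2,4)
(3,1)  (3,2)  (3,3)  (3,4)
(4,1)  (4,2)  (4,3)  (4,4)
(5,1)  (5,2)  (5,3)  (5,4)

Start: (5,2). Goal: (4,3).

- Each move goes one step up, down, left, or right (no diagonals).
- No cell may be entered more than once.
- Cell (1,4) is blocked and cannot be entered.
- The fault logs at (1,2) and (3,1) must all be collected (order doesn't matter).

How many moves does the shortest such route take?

Any route passes through (1,2) and (3,1) in some order between (5,2) and (4,3). Summing Manhattan distances along each leg and taking the cheapest ordering ((5,2) → (1,2) → (3,1) → (4,3)) gives a lower bound of 4 + 3 + 3 = 10 moves.
A route of 10 moves achieves this: (5,2) → (4,2) → (3,2) → (3,1) → (2,1) → (1,1) → (1,2) → (2,2) → (2,3) → (3,3) → (4,3).
Since 10 matches the lower bound, it is optimal.

10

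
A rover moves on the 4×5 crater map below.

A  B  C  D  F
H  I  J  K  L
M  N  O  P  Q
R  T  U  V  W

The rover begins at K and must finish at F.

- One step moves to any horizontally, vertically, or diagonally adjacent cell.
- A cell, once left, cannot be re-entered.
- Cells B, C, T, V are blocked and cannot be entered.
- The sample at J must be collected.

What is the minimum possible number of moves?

3

Any route passes through J somewhere between K and F. Summing Chebyshev distances along the two legs (K → J → F) gives a lower bound of 1 + 2 = 3 moves.
A route of 3 moves achieves this: K → J → D → F.
Since 3 matches the lower bound, it is optimal.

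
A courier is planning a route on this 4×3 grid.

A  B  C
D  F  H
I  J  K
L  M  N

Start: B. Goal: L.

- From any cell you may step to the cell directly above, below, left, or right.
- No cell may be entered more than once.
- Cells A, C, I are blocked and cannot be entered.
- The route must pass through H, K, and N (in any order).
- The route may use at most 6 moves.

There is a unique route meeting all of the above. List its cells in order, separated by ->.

B -> F -> H -> K -> N -> M -> L

Any route must reach H, K, and N and still end at L within 6 moves, so the order of the required stops is forced.
Route from B: down 1 to F, right 1 to H, down 2 to N, left 2 to L — 6 moves in all.
Check: all required cells visited; 6 ≤ 6 moves.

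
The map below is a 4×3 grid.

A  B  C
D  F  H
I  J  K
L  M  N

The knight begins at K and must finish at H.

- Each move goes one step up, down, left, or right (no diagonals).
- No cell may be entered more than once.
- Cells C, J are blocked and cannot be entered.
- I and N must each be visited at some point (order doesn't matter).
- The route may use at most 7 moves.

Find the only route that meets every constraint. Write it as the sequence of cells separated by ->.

K -> N -> M -> L -> I -> D -> F -> H

The budget equals the shortest possible length, so every move has to be on a shortest route through the required cells.
Route from K: down 1 to N, left 2 to L, up 2 to D, right 2 to H — 7 moves in all.
Check: all required cells visited; 7 ≤ 7 moves.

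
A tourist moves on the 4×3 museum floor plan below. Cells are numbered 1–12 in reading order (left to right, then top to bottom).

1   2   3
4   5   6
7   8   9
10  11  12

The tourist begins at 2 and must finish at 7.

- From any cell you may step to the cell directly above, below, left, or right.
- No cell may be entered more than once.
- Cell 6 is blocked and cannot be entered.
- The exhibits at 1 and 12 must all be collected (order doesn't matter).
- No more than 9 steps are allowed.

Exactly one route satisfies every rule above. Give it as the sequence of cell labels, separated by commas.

The budget equals the shortest possible length, so every move has to be on a shortest route through the required cells.
Route from 2: left to 1, down to 4, right to 5, down to 8, right to 9, down to 12, 2× left (reaching 10), up to 7 — 9 moves in all.
Check: all required cells visited; 9 ≤ 9 moves.

2, 1, 4, 5, 8, 9, 12, 11, 10, 7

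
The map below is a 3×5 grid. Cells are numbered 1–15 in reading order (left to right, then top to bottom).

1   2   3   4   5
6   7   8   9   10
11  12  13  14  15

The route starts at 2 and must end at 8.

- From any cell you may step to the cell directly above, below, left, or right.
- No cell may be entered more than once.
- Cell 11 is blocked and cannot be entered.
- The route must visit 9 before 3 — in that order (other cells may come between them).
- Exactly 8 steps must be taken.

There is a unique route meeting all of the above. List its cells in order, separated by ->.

The waypoints must appear in the order 9, 3, with no cell reused.
Route from 2: 2× down (reaching 12), 2× right (reaching 14), 2× up (reaching 4), left to 3, down to 8 — 8 moves in all.
Check: order respected (9 at step 5, 3 at step 7); 8 moves as required.

2 -> 7 -> 12 -> 13 -> 14 -> 9 -> 4 -> 3 -> 8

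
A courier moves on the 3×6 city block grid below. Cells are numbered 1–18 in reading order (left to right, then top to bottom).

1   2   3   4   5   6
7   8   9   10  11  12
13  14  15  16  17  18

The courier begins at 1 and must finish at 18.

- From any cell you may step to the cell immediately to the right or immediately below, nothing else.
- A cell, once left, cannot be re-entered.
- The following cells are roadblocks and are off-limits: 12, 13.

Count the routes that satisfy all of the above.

14

A right/down-only route from 1 to 18 makes exactly 2 down-moves and 5 right-moves in some order.
With no other constraints that would be C(7,2) = 21 routes.
Subtract routes through each blocked cell (inclusion–exclusion for overlaps): − through 12: 6 − through 13: 1 → 14.
That gives 14 routes.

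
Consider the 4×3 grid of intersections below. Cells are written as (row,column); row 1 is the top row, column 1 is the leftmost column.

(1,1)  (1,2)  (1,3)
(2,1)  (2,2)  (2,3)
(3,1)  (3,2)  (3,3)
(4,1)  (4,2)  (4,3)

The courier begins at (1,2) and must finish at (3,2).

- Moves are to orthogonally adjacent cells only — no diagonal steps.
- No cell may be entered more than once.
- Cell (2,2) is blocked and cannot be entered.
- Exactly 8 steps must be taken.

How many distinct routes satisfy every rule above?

Need simple routes of exactly 8 moves from (1,2) to (3,2) (Manhattan distance 2, so 3 moves are spent on a detour and 3 undoing it).
Enumerating: (1,2) (1,1) (2,1) (3,1) (4,1) (4,2) (4,3) (3,3) (3,2) | (1,2) (1,3) (2,3) (3,3) (4,3) (4,2) (4,1) (3,1) (3,2).
That gives 2 routes.

2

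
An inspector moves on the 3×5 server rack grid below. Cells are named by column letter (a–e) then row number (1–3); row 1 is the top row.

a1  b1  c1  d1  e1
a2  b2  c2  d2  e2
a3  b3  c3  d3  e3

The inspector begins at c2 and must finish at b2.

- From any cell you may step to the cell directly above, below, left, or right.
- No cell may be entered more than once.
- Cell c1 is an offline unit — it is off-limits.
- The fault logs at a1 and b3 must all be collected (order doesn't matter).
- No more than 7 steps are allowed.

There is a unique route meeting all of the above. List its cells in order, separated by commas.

The budget equals the shortest possible length, so every move has to be on a shortest route through the required cells.
Route from c2: down 1 to c3, left 2 to a3, up 2 to a1, right 1 to b1, down 1 to b2 — 7 moves in all.
Check: all required cells visited; 7 ≤ 7 moves.

c2, c3, b3, a3, a2, a1, b1, b2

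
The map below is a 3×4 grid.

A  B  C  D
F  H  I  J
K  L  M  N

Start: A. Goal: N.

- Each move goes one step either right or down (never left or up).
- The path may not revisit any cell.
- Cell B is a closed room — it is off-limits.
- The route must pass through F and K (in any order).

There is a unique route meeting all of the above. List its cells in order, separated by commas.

Moves only go right or down, so the column and row indices never decrease.
Route from A: 2× down (reaching K), 3× right (reaching N) — 5 moves in all.
Check: all required cells visited.

A, F, K, L, M, N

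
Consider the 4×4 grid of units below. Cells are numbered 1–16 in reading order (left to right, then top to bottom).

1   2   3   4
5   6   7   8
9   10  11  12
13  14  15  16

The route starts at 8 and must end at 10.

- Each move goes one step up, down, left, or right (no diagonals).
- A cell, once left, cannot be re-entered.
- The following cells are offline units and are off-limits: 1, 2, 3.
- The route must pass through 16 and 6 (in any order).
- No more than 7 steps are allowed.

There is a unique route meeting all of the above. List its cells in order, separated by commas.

Any route must reach 16 and 6 and still end at 10 within 7 moves, so the order of the required stops is forced.
Route from 8: 2× down (reaching 16), left to 15, 2× up (reaching 7), left to 6, down to 10 — 7 moves in all.
Check: all required cells visited; 7 ≤ 7 moves.

8, 12, 16, 15, 11, 7, 6, 10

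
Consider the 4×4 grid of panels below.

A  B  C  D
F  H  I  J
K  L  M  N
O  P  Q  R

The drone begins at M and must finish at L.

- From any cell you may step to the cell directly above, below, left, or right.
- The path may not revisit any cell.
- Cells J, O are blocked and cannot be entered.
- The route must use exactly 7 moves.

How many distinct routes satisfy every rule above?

4

Need simple routes of exactly 7 moves from M to L (Manhattan distance 1, so 3 moves are spent on a detour and 3 undoing it).
Enumerating: M I C B H F K L | M I C B A F K L | M I C B A F H L | M I H B A F K L.
That gives 4 routes.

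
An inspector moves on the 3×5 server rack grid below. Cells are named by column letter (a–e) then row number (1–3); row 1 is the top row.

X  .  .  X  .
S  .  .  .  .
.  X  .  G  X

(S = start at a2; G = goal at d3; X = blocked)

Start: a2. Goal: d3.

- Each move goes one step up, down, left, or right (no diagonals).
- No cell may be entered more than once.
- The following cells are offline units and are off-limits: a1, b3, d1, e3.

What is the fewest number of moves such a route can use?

4

The Manhattan distance from a2 to d3 is |2−3| + |1−4| = 4, so at least 4 moves are needed.
A route of 4 moves achieves this: a2 → b2 → c2 → c3 → d3.
Since 4 matches the lower bound, it is optimal.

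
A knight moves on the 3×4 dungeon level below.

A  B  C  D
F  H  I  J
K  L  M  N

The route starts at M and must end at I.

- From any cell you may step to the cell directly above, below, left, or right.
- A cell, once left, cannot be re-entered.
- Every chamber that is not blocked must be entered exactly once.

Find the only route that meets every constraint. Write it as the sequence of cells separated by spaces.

M N J D C B A F K L H I

Need to visit all 12 open cells exactly once, starting at M and ending at I.
Cell K has only two open neighbours (F and L), so the path must pass straight through it: one of those is the cell it's entered from and the other is where it exits.
Route from M: right to N, 2× up (reaching D), 3× left (reaching A), 2× down (reaching K), right to L, up to H, right to I — 11 moves in all.
Check: all 12 open cells covered.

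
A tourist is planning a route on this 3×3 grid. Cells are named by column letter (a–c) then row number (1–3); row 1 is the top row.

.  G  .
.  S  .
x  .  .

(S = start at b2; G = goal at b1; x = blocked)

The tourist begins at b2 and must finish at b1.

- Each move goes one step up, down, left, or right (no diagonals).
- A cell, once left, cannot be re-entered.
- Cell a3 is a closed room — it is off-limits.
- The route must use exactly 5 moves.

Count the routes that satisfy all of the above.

Need simple routes of exactly 5 moves from b2 to b1 (Manhattan distance 1, so 2 moves are spent on a detour and 2 undoing it).
Enumerating: b2 b3 c3 c2 c1 b1.
That gives 1 route.

1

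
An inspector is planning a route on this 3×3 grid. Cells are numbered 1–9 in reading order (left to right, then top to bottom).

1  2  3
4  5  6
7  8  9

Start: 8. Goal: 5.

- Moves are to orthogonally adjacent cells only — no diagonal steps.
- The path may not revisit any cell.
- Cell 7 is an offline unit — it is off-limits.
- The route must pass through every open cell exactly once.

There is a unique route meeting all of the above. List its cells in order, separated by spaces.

8 9 6 3 2 1 4 5

Need to visit all 8 open cells exactly once, starting at 8 and ending at 5.
Route from 8: right 1 to 9, up 2 to 3, left 2 to 1, down 1 to 4, right 1 to 5 — 7 moves in all.
Check: all 8 open cells covered.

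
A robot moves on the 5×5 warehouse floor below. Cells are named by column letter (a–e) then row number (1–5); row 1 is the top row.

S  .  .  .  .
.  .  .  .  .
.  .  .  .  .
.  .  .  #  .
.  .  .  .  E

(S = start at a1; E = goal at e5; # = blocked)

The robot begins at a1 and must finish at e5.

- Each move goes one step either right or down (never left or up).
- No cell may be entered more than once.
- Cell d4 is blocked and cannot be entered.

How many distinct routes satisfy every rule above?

A right/down-only route from a1 to e5 makes exactly 4 down-moves and 4 right-moves in some order.
With no other constraints that would be C(8,4) = 70 routes.
Subtract routes through each blocked cell (inclusion–exclusion for overlaps): − through d4: 40 → 30.
That gives 30 routes.

30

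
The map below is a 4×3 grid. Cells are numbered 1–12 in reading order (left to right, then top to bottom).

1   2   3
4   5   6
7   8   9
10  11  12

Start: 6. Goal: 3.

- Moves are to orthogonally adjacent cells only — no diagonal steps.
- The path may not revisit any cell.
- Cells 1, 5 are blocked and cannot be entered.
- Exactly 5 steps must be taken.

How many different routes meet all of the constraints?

Need simple routes of exactly 5 moves from 6 to 3 (Manhattan distance 1, so 2 moves are spent on a detour and 2 undoing it).
No route satisfies every constraint, so the count is 0.

0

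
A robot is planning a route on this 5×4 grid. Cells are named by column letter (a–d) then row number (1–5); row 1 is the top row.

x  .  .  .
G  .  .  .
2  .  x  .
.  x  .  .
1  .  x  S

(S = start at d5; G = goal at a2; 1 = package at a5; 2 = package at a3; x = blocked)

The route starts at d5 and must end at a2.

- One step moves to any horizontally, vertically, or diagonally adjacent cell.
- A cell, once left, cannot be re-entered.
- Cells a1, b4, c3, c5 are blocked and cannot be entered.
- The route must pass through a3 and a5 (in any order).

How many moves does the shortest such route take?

6

Any route passes through a3 and a5 in some order between d5 and a2. Summing Chebyshev distances along each leg and taking the cheapest ordering (d5 → a5 → a3 → a2) gives a lower bound of 3 + 2 + 1 = 6 moves.
A route of 6 moves achieves this: d5 → c4 → b5 → a5 → a4 → a3 → a2.
Since 6 matches the lower bound, it is optimal.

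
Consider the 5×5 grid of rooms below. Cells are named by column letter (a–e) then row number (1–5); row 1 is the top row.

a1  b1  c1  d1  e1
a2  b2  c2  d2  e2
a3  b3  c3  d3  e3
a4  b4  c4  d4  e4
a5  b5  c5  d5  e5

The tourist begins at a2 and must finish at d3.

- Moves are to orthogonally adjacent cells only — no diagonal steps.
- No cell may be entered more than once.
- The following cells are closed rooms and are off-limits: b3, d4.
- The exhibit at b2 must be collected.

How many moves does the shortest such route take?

Any route passes through b2 somewhere between a2 and d3. Summing Manhattan distances along the two legs (a2 → b2 → d3) gives a lower bound of 1 + 3 = 4 moves.
A route of 4 moves achieves this: a2 → b2 → c2 → c3 → d3.
Since 4 matches the lower bound, it is optimal.

4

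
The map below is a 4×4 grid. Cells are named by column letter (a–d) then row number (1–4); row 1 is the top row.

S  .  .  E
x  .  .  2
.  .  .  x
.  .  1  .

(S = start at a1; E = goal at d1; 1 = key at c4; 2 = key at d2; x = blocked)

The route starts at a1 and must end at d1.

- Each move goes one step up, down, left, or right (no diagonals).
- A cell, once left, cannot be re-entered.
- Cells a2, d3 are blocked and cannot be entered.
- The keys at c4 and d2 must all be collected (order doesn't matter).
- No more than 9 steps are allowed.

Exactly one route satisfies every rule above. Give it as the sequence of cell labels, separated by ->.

a1 -> b1 -> b2 -> b3 -> b4 -> c4 -> c3 -> c2 -> d2 -> d1

Any route must reach c4 and d2 and still end at d1 within 9 moves, so the order of the required stops is forced.
Route from a1: right to b1, 3× down (reaching b4), right to c4, 2× up (reaching c2), right to d2, up to d1 — 9 moves in all.
Check: all required cells visited; 9 ≤ 9 moves.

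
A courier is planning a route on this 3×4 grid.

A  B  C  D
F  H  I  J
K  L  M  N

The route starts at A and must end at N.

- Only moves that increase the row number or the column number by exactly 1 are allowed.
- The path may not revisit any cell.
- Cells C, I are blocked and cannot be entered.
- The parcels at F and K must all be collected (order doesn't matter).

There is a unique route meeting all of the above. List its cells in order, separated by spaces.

Moves only go right or down, so the column and row indices never decrease.
Route from A: down 2 to K, right 3 to N — 5 moves in all.
Check: all required cells visited.

A F K L M N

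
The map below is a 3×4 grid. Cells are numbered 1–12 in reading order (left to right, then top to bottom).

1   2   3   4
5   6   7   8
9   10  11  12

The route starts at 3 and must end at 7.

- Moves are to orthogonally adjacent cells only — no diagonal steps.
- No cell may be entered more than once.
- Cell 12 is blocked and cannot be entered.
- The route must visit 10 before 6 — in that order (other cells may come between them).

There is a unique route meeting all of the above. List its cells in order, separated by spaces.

3 2 1 5 9 10 6 7

The waypoints must appear in the order 10, 6, with no cell reused.
Route from 3: left 2 to 1, down 2 to 9, right 1 to 10, up 1 to 6, right 1 to 7 — 7 moves in all.
Check: order respected (10 at step 5, 6 at step 6).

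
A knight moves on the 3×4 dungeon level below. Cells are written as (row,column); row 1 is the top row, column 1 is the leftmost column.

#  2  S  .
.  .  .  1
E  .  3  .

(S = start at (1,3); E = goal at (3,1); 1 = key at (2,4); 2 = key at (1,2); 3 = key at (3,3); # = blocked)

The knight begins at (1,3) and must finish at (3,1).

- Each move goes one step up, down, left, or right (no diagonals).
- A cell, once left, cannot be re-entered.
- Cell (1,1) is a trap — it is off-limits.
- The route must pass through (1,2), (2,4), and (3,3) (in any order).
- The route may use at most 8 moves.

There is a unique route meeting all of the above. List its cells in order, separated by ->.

(1,3) -> (1,2) -> (2,2) -> (2,3) -> (2,4) -> (3,4) -> (3,3) -> (3,2) -> (3,1)

The budget equals the shortest possible length, so every move has to be on a shortest route through the required cells.
Route from (1,3): left to (1,2), down to (2,2), 2× right (reaching (2,4)), down to (3,4), 3× left (reaching (3,1)) — 8 moves in all.
Check: all required cells visited; 8 ≤ 8 moves.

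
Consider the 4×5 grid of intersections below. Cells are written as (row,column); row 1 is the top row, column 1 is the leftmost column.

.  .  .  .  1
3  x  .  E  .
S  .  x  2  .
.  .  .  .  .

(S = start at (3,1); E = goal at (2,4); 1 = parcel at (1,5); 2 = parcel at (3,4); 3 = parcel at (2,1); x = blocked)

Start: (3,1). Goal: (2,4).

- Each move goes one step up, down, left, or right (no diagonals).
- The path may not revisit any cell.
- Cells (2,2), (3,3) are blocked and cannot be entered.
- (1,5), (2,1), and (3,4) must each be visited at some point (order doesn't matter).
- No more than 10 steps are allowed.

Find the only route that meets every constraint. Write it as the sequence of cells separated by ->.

The 10-move cap with required stops at (1,5), (2,1), (3,4) leaves no slack for detours.
Route from (3,1): up 2 to (1,1), right 4 to (1,5), down 2 to (3,5), left 1 to (3,4), up 1 to (2,4) — 10 moves in all.
Check: all required cells visited; 10 ≤ 10 moves.

(3,1) -> (2,1) -> (1,1) -> (1,2) -> (1,3) -> (1,4) -> (1,5) -> (2,5) -> (3,5) -> (3,4) -> (2,4)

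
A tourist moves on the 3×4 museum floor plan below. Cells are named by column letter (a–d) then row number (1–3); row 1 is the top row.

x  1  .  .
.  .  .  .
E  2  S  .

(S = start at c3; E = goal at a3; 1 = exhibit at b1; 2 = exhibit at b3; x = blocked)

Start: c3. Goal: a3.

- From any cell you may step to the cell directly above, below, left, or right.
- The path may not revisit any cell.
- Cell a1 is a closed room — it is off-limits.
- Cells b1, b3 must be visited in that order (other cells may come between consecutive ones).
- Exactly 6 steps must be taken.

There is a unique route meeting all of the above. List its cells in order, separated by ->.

c3 -> c2 -> c1 -> b1 -> b2 -> b3 -> a3

The waypoints must appear in the order b1, b3, with no cell reused.
Route from c3: up 2 to c1, left 1 to b1, down 2 to b3, left 1 to a3 — 6 moves in all.
Check: order respected (1 at step 3, 2 at step 5); 6 moves as required.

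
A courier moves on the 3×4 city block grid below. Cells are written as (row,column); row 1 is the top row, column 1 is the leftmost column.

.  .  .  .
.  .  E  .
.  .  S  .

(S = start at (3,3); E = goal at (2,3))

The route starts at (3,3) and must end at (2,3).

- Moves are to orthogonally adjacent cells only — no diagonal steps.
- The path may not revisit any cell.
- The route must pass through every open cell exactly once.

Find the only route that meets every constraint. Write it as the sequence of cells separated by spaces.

Need to visit all 12 open cells exactly once, starting at (3,3) and ending at (2,3).
Cell (1,4) has only two open neighbours ((2,4) and (1,3)), so the path must pass straight through it: one of those is the cell it's entered from and the other is where it exits.
Route from (3,3): right 1 to (3,4), up 2 to (1,4), left 3 to (1,1), down 2 to (3,1), right 1 to (3,2), up 1 to (2,2), right 1 to (2,3) — 11 moves in all.
Check: all 12 open cells covered.

(3,3) (3,4) (2,4) (1,4) (1,3) (1,2) (1,1) (2,1) (3,1) (3,2) (2,2) (2,3)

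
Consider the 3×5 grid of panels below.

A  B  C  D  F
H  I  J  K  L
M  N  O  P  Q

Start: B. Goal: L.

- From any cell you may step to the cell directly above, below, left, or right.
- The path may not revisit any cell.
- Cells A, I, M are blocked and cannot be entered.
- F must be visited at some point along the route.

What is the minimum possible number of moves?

4

Any route passes through F somewhere between B and L. Summing Manhattan distances along the two legs (B → F → L) gives a lower bound of 3 + 1 = 4 moves.
A route of 4 moves achieves this: B → C → D → F → L.
Since 4 matches the lower bound, it is optimal.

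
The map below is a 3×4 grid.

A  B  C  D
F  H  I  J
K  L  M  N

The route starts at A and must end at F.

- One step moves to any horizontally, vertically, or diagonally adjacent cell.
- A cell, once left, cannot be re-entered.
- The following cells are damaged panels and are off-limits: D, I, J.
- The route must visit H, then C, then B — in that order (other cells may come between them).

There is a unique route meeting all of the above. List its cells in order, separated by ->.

The waypoints must appear in the order H, C, B, with no cell reused.
Route from A: down-right 1 to H, up-right 1 to C, left 1 to B, down-left 1 to F — 4 moves in all.
Check: order respected (H at step 1, C at step 2, B at step 3).

A -> H -> C -> B -> F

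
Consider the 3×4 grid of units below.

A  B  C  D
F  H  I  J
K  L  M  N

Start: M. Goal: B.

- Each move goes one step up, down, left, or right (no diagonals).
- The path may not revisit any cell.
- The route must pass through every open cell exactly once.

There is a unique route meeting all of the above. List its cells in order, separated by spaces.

Need to visit all 12 open cells exactly once, starting at M and ending at B.
Cell A has only two open neighbours (F and B), so the path must pass straight through it: one of those is the cell it's entered from and the other is where it exits.
Route from M: right 1 to N, up 2 to D, left 1 to C, down 1 to I, left 1 to H, down 1 to L, left 1 to K, up 2 to A, right 1 to B — 11 moves in all.
Check: all 12 open cells covered.

M N J D C I H L K F A B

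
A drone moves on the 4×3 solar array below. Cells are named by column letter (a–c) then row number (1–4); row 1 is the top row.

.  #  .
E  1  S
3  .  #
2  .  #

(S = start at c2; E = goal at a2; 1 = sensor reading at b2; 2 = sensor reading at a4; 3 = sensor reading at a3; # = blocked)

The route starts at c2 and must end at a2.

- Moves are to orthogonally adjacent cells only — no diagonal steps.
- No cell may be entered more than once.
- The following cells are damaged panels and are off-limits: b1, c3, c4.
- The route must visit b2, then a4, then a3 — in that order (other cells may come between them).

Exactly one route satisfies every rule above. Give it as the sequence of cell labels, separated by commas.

The waypoints must appear in the order b2, a4, a3, with no cell reused.
Route from c2: left to b2, 2× down (reaching b4), left to a4, 2× up (reaching a2) — 6 moves in all.
Check: order respected (1 at step 1, 2 at step 4, 3 at step 5).

c2, b2, b3, b4, a4, a3, a2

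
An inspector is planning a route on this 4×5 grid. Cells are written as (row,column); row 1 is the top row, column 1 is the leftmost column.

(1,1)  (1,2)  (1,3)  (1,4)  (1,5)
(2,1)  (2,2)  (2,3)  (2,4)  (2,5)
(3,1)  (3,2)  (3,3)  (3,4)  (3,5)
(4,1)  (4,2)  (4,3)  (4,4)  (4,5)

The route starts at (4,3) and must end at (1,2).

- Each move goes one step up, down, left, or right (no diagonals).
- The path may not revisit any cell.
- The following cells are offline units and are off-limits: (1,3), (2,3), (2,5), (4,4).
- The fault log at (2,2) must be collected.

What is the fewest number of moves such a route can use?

4

Any route passes through (2,2) somewhere between (4,3) and (1,2). Summing Manhattan distances along the two legs ((4,3) → (2,2) → (1,2)) gives a lower bound of 3 + 1 = 4 moves.
A route of 4 moves achieves this: (4,3) → (3,3) → (3,2) → (2,2) → (1,2).
Since 4 matches the lower bound, it is optimal.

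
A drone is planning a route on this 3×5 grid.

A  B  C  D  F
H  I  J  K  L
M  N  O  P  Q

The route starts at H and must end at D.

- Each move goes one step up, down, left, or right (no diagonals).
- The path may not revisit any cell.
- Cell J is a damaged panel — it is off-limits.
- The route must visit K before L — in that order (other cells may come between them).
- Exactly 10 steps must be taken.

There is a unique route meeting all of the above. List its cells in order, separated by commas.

The waypoints must appear in the order K, L, with no cell reused.
Route from H: up to A, right to B, 2× down (reaching N), 2× right (reaching P), up to K, right to L, up to F, left to D — 10 moves in all.
Check: order respected (K at step 7, L at step 8); 10 moves as required.

H, A, B, I, N, O, P, K, L, F, D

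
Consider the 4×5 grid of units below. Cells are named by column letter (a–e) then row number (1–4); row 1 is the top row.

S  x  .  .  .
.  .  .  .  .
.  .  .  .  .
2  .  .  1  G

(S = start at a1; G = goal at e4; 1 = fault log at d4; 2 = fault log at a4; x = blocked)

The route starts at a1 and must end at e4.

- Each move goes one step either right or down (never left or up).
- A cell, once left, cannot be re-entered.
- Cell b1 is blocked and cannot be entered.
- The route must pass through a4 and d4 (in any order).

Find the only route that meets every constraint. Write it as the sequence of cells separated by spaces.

a1 a2 a3 a4 b4 c4 d4 e4

Moves only go right or down, so the column and row indices never decrease.
Route from a1: down 3 to a4, right 4 to e4 — 7 moves in all.
Check: all required cells visited.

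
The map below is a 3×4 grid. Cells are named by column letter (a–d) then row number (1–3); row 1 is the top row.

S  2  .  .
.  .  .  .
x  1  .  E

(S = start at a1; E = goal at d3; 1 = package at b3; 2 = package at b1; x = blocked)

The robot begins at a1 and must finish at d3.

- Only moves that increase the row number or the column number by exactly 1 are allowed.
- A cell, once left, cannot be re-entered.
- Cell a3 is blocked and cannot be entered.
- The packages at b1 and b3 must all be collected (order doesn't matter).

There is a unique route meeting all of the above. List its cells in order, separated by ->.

Moves only go right or down, so the column and row indices never decrease.
Route from a1: right to b1, 2× down (reaching b3), 2× right (reaching d3) — 5 moves in all.
Check: all required cells visited.

a1 -> b1 -> b2 -> b3 -> c3 -> d3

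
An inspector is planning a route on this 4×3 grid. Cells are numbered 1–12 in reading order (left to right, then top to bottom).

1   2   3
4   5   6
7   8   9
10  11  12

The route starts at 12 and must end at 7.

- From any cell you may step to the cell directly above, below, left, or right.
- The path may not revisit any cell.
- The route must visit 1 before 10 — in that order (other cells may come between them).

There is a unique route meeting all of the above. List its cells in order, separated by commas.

The waypoints must appear in the order 1, 10, with no cell reused.
Route from 12: up 3 to 3, left 2 to 1, down 1 to 4, right 1 to 5, down 2 to 11, left 1 to 10, up 1 to 7 — 11 moves in all.
Check: order respected (1 at step 5, 10 at step 10).

12, 9, 6, 3, 2, 1, 4, 5, 8, 11, 10, 7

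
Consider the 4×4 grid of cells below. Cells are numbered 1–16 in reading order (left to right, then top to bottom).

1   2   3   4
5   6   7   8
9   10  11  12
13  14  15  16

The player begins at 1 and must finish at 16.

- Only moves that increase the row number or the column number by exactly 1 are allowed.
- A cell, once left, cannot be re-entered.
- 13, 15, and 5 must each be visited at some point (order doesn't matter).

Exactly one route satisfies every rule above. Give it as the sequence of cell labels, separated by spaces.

1 5 9 13 14 15 16

Moves only go right or down, so the column and row indices never decrease.
Route from 1: down 3 to 13, right 3 to 16 — 6 moves in all.
Check: all required cells visited.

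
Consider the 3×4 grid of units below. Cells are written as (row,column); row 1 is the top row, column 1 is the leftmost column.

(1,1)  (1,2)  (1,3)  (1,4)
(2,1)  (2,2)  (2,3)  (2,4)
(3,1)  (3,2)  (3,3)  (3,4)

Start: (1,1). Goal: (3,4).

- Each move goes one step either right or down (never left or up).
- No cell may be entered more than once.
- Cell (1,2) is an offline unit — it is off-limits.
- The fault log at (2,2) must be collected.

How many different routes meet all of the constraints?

A right/down-only route from (1,1) to (3,4) makes exactly 2 down-moves and 3 right-moves in some order.
With no other constraints that would be C(5,2) = 10 routes.
Split at (2,2) and multiply the segment counts (each segment already excludes blocked cells): (1,1)→(2,2): 1; (2,2)→(3,4): 3; product = 3.
That gives 3 routes.

3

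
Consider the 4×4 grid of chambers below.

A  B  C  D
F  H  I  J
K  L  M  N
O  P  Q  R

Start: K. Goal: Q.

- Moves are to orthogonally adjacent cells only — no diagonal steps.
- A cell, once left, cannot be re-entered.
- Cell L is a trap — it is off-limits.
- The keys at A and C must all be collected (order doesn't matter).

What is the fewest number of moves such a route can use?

Any route passes through A and C in some order between K and Q. Summing Manhattan distances along each leg and taking the cheapest ordering (K → A → C → Q) gives a lower bound of 2 + 2 + 3 = 7 moves.
A route of 7 moves achieves this: K → F → A → B → C → I → M → Q.
Since 7 matches the lower bound, it is optimal.

7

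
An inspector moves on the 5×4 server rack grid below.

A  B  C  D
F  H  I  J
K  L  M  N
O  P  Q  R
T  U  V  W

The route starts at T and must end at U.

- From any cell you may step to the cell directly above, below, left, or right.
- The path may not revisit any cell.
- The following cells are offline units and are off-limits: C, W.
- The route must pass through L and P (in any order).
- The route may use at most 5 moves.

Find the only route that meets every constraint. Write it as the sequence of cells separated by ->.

T -> O -> K -> L -> P -> U

The 5-move cap with required stops at L, P leaves no slack for detours.
Route from T: up 2 to K, right 1 to L, down 2 to U — 5 moves in all.
Check: all required cells visited; 5 ≤ 5 moves.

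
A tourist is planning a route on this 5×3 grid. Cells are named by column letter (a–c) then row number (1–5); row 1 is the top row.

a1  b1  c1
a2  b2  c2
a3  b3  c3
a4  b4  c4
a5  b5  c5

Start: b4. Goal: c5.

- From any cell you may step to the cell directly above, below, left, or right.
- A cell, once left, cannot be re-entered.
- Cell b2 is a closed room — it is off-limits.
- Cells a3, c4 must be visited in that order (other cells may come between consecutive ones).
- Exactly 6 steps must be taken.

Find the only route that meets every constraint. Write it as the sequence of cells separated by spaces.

The waypoints must appear in the order a3, c4, with no cell reused.
Route from b4: left to a4, up to a3, 2× right (reaching c3), 2× down (reaching c5) — 6 moves in all.
Check: order respected (a3 at step 2, c4 at step 5); 6 moves as required.

b4 a4 a3 b3 c3 c4 c5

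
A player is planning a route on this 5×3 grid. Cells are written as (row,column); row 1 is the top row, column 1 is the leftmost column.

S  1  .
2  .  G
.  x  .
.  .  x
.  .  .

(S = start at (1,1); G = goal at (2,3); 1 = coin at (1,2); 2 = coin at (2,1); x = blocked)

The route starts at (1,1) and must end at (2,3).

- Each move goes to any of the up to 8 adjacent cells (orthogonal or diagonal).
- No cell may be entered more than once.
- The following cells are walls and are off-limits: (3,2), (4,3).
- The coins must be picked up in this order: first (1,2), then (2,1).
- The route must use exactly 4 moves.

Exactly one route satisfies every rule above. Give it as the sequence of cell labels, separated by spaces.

(1,1) (1,2) (2,1) (2,2) (2,3)

The waypoints must appear in the order (1,2), (2,1), with no cell reused.
Route from (1,1): right to (1,2), down-left to (2,1), 2× right (reaching (2,3)) — 4 moves in all.
Check: order respected (1 at step 1, 2 at step 2); 4 moves as required.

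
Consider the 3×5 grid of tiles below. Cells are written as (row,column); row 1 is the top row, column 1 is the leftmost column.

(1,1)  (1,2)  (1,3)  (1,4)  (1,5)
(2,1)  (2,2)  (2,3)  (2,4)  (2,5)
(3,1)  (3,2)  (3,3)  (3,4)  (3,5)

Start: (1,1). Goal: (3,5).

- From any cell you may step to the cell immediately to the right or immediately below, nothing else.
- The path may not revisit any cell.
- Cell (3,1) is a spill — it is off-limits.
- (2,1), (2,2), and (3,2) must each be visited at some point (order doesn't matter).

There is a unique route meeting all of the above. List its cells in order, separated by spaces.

Moves only go right or down, so the column and row indices never decrease.
Route from (1,1): down to (2,1), right to (2,2), down to (3,2), 3× right (reaching (3,5)) — 6 moves in all.
Check: all required cells visited.

(1,1) (2,1) (2,2) (3,2) (3,3) (3,4) (3,5)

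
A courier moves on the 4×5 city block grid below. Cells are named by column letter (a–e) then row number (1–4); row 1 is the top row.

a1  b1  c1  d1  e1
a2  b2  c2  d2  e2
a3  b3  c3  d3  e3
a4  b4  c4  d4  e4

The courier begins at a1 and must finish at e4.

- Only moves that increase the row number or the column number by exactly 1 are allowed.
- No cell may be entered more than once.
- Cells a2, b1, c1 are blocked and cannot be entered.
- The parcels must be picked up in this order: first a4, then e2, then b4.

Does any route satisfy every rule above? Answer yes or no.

no

e2 lies above a4, so going from a4 to e2 would need an upward move — but moves only go right/down, so a4 cannot be visited before e2.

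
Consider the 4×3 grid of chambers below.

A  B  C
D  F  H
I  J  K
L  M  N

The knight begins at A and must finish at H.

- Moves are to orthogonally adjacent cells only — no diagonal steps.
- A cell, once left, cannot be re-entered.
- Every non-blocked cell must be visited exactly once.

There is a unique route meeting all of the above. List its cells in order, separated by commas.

Need to visit all 12 open cells exactly once, starting at A and ending at H.
Route from A: 3× down (reaching L), 2× right (reaching N), up to K, left to J, 2× up (reaching B), right to C, down to H — 11 moves in all.
Check: all 12 open cells covered.

A, D, I, L, M, N, K, J, F, B, C, H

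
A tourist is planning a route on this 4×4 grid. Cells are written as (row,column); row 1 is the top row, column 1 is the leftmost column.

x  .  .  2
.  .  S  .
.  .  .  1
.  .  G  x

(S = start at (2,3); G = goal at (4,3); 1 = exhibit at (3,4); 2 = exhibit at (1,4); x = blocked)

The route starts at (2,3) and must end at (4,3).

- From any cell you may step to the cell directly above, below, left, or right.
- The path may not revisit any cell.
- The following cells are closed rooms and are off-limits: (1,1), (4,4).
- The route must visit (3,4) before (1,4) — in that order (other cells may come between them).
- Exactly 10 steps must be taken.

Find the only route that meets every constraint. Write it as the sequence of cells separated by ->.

(2,3) -> (3,3) -> (3,4) -> (2,4) -> (1,4) -> (1,3) -> (1,2) -> (2,2) -> (3,2) -> (4,2) -> (4,3)

The waypoints must appear in the order (3,4), (1,4), with no cell reused.
Route from (2,3): down 1 to (3,3), right 1 to (3,4), up 2 to (1,4), left 2 to (1,2), down 3 to (4,2), right 1 to (4,3) — 10 moves in all.
Check: order respected (1 at step 2, 2 at step 4); 10 moves as required.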